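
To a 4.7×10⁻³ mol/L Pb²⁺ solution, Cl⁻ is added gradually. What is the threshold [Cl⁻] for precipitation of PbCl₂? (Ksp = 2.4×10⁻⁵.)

Precipitation begins when Q = Ksp.
PbCl₂(s) ⇌ Pb²⁺(aq) + 2 Cl⁻(aq)
Ksp = [Pb²⁺][Cl⁻]^2 = [Cl⁻]^2(4.7×10⁻³)
[Cl⁻]^2 = 2.4×10⁻⁵ / (4.7×10⁻³) = 5.1×10⁻³
[Cl⁻] = 7.1×10⁻² mol/L

7.1×10⁻² M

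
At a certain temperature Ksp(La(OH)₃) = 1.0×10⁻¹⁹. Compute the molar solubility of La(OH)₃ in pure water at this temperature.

La(OH)₃(s) ⇌ La³⁺(aq) + 3 OH⁻(aq)
With molar solubility s: [La³⁺] = s, [OH⁻] = 3s.
Ksp = [La³⁺][OH⁻]^3 = s · (3s)^3 = 27s^4
27s^4 = 1.0×10⁻¹⁹  ⇒  s^4 = 3.7×10⁻²¹
s = 7.8×10⁻⁶ M

7.8×10⁻⁶ M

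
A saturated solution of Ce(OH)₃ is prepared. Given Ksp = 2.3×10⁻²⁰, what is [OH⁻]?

1.6×10⁻⁵ M

Ce(OH)₃(s) ⇌ Ce³⁺(aq) + 3 OH⁻(aq)
For each mole of Ce(OH)₃ that dissolves per liter, [Ce³⁺] = s and [OH⁻] = 3s; let s denote this solubility.
Ksp = [Ce³⁺][OH⁻]^3 = s · (3s)^3 = 27s^4 = 2.3×10⁻²⁰
s = 5.4×10⁻⁶ mol L⁻¹
[OH⁻] = 3s = 1.6×10⁻⁵ mol L⁻¹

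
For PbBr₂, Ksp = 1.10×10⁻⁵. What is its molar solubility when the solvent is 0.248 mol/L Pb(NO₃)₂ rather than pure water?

3.33×10⁻³ M

PbBr₂(s) ⇌ Pb²⁺(aq) + 2 Br⁻(aq)
With Pb²⁺ already at 0.248 mol/L and s small, take [Pb²⁺] ≈ 0.248 mol/L and [Br⁻] = 2s.
Ksp = [Pb²⁺][Br⁻]^2 = (0.248)(2s)^2
(2s)^2 = 1.10×10⁻⁵ / (0.248) = 4.44×10⁻⁵
s = 3.33×10⁻³ mol/L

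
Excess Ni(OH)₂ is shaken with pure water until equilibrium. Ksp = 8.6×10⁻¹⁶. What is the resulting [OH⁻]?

Ni(OH)₂(s) ⇌ Ni²⁺(aq) + 2 OH⁻(aq)
With molar solubility s: [Ni²⁺] = s, [OH⁻] = 2s.
Ksp = [Ni²⁺][OH⁻]^2 = s · (2s)^2 = 4s^3 = 8.6×10⁻¹⁶
s = 6.0×10⁻⁶ mol/L
[OH⁻] = 2s = 1.2×10⁻⁵ mol/L

1.2×10⁻⁵ M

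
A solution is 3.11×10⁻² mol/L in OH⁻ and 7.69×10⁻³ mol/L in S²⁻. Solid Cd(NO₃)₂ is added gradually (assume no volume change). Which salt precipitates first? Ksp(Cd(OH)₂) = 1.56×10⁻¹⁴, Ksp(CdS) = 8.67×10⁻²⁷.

CdS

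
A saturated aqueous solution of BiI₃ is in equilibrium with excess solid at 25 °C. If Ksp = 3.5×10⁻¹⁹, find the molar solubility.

BiI₃(s) ⇌ Bi³⁺(aq) + 3 I⁻(aq)
Call the molar solubility s, so that [Bi³⁺] = s and [I⁻] = 3s.
Ksp = [Bi³⁺][I⁻]^3 = s · (3s)^3 = 27s^4
27s^4 = 3.5×10⁻¹⁹  ⇒  s^4 = 1.3×10⁻²⁰
s = (1.3×10⁻²⁰)^(1/4) = 1.1×10⁻⁵ M

1.1×10⁻⁵ M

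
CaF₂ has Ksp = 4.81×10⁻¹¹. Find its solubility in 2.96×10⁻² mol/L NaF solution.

CaF₂(s) ⇌ Ca²⁺(aq) + 2 F⁻(aq)
With F⁻ already at 2.96×10⁻² mol/L and s small, take [F⁻] ≈ 2.96×10⁻² mol/L and [Ca²⁺] = s.
Ksp = [Ca²⁺][F⁻]^2 = s(2.96×10⁻²)^2
s = 4.81×10⁻¹¹ / (2.96×10⁻²)^2 = 5.49×10⁻⁸
s = 5.49×10⁻⁸ mol/L

5.49×10⁻⁸ M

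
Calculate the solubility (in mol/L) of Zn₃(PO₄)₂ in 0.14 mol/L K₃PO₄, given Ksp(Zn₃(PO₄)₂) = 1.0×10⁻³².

2.7×10⁻¹¹ M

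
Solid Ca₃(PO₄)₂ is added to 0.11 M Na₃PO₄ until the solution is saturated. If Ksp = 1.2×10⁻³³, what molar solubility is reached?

Ca₃(PO₄)₂(s) ⇌ 3 Ca²⁺(aq) + 2 PO₄³⁻(aq)
PO₄³⁻ is already present at 0.11 M. If s mol/L of Ca₃(PO₄)₂ dissolves, [Ca²⁺] = 3s while [PO₄³⁻] ≈ 0.11 M.
Ksp = [Ca²⁺]^3[PO₄³⁻]^2 = (3s)^3(0.11)^2
(3s)^3 = 1.2×10⁻³³ / (0.11)^2 = 9.9×10⁻³²
s = 1.5×10⁻¹¹ M

1.5×10⁻¹¹ M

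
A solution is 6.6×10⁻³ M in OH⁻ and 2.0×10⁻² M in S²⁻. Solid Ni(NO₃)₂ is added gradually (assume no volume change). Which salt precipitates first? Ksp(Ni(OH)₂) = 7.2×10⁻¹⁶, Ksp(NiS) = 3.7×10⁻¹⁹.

A salt starts to precipitate once the ion product Q reaches its Ksp.
For Ni(OH)₂: [Ni²⁺] = (Ksp/[OH⁻]^2) = 1.7×10⁻¹¹ M
For NiS: [Ni²⁺] = (Ksp/[S²⁻]) = 1.9×10⁻¹⁷ M
Since NiS needs less Ni²⁺ to reach saturation, it precipitates first.

NiS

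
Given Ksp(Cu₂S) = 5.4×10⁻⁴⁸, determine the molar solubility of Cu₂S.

1.1×10⁻¹⁶ M

Cu₂S(s) ⇌ 2 Cu⁺(aq) + S²⁻(aq)
With molar solubility s: [Cu⁺] = 2s, [S²⁻] = s.
Ksp = [Cu⁺]^2[S²⁻] = (2s)^2 · s = 4s^3
4s^3 = 5.4×10⁻⁴⁸  ⇒  s^3 = 1.4×10⁻⁴⁸
Taking the 3rd root, s = 1.1×10⁻¹⁶ mol L⁻¹.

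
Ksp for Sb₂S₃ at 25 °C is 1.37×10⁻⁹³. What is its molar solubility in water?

Sb₂S₃(s) ⇌ 2 Sb³⁺(aq) + 3 S²⁻(aq)
Let s be the molar solubility. Then [Sb³⁺] = 2s and [S²⁻] = 3s.
Ksp = [Sb³⁺]^2[S²⁻]^3 = (2s)^2 · (3s)^3 = 108s^5
108s^5 = 1.37×10⁻⁹³  ⇒  s^5 = 1.27×10⁻⁹⁵
s = (1.27×10⁻⁹⁵)^(1/5) = 1.05×10⁻¹⁹ mol/L

1.05×10⁻¹⁹ M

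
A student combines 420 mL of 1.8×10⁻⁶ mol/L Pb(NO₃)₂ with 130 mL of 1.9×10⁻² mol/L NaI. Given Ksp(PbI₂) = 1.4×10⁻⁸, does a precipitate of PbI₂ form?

Total volume after mixing = 420 + 130 = 550 mL.
[Pb²⁺] = (1.8×10⁻⁶)(420)/550 = 1.4×10⁻⁶ mol/L
[I⁻] = (1.9×10⁻²)(130)/550 = 4.5×10⁻³ mol/L
Q = [Pb²⁺][I⁻]^2 = 2.8×10⁻¹¹
Q < Ksp (2.8×10⁻¹¹ vs 1.4×10⁻⁸); the solution remains unsaturated and no precipitate forms.

No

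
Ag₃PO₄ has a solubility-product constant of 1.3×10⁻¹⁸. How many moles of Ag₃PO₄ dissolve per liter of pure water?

Ag₃PO₄(s) ⇌ 3 Ag⁺(aq) + PO₄³⁻(aq)
With molar solubility s: [Ag⁺] = 3s, [PO₄³⁻] = s.
Ksp = [Ag⁺]^3[PO₄³⁻] = (3s)^3 · s = 27s^4
27s^4 = 1.3×10⁻¹⁸  ⇒  s^4 = 4.8×10⁻²⁰
s = 1.5×10⁻⁵ mol/L

1.5×10⁻⁵ M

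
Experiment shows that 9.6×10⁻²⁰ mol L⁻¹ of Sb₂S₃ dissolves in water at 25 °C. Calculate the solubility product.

Ksp = 8.8×10⁻⁹⁴

Sb₂S₃(s) ⇌ 2 Sb³⁺(aq) + 3 S²⁻(aq)
With molar solubility s: [Sb³⁺] = 2s, [S²⁻] = 3s.
Ksp = [Sb³⁺]^2[S²⁻]^3 = (2s)^2 · (3s)^3 = 108s^5
Ksp = 108 × (9.6×10⁻²⁰)^5 = 8.8×10⁻⁹⁴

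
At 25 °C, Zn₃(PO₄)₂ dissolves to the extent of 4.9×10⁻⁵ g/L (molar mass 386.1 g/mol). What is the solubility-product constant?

Ksp = 3.6×10⁻³³

Molar solubility s = (4.9×10⁻⁵ g/L) / (386.1 g/mol) = 1.269×10⁻⁷ mol/L
Zn₃(PO₄)₂(s) ⇌ 3 Zn²⁺(aq) + 2 PO₄³⁻(aq)
For each mole of Zn₃(PO₄)₂ that dissolves per liter, [Zn²⁺] = 3s and [PO₄³⁻] = 2s; let s denote this solubility.
Ksp = [Zn²⁺]^3[PO₄³⁻]^2 = (3s)^3 · (2s)^2 = 108s^5
Ksp = 108 × (1.269×10⁻⁷)^5 = 3.6×10⁻³³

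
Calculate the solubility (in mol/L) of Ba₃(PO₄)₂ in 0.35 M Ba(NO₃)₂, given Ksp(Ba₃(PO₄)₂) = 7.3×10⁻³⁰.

6.5×10⁻¹⁵ M

Ba₃(PO₄)₂(s) ⇌ 3 Ba²⁺(aq) + 2 PO₄³⁻(aq)
The solution already contains Ba²⁺ at 0.35 M. Let s be the molar solubility of Ba₃(PO₄)₂.
[Ba²⁺] ≈ 0.35 M (common ion dominates); [PO₄³⁻] = 2s.
Ksp = [Ba²⁺]^3[PO₄³⁻]^2 = (0.35)^3(2s)^2
(2s)^2 = 7.3×10⁻³⁰ / (0.35)^3 = 1.7×10⁻²⁸
s = 6.5×10⁻¹⁵ M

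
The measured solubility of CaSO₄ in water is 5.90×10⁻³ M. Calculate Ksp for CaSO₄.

Ksp = 3.48×10⁻⁵

CaSO₄(s) ⇌ Ca²⁺(aq) + SO₄²⁻(aq)
If s mol/L of CaSO₄ dissolves, [Ca²⁺] = s and [SO₄²⁻] = s.
Ksp = [Ca²⁺][SO₄²⁻] = s · s = s^2
Ksp = (5.90×10⁻³)^2 = 3.48×10⁻⁵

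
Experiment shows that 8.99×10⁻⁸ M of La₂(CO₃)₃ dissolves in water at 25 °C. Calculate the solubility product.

La₂(CO₃)₃(s) ⇌ 2 La³⁺(aq) + 3 CO₃²⁻(aq)
With molar solubility s: [La³⁺] = 2s, [CO₃²⁻] = 3s.
Ksp = [La³⁺]^2[CO₃²⁻]^3 = (2s)^2 · (3s)^3 = 108s^5
Ksp = 108 × (8.99×10⁻⁸)^5 = 6.34×10⁻³⁴

Ksp = 6.34×10⁻³⁴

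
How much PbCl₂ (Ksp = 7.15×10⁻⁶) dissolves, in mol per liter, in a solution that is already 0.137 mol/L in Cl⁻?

PbCl₂(s) ⇌ Pb²⁺(aq) + 2 Cl⁻(aq)
The solution already contains Cl⁻ at 0.137 mol/L. Let s be the molar solubility of PbCl₂.
[Cl⁻] ≈ 0.137 mol/L (common ion dominates); [Pb²⁺] = s.
Ksp = [Pb²⁺][Cl⁻]^2 = s(0.137)^2
s = 7.15×10⁻⁶ / (0.137)^2 = 3.81×10⁻⁴
s = 3.81×10⁻⁴ mol/L

3.81×10⁻⁴ M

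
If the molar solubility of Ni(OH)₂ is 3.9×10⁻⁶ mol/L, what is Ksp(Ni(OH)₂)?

Ksp = 2.4×10⁻¹⁶

Ni(OH)₂(s) ⇌ Ni²⁺(aq) + 2 OH⁻(aq)
For each mole of Ni(OH)₂ that dissolves per liter, [Ni²⁺] = s and [OH⁻] = 2s; let s denote this solubility.
Ksp = [Ni²⁺][OH⁻]^2 = s · (2s)^2 = 4s^3
Ksp = 4 × (3.9×10⁻⁶)^3 = 2.4×10⁻¹⁶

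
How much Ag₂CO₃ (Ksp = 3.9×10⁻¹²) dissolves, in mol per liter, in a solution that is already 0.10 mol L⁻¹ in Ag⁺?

3.9×10⁻¹⁰ M

Ag₂CO₃(s) ⇌ 2 Ag⁺(aq) + CO₃²⁻(aq)
The solution already contains Ag⁺ at 0.10 mol L⁻¹. Let s be the molar solubility of Ag₂CO₃.
[Ag⁺] ≈ 0.10 mol L⁻¹ (common ion dominates); [CO₃²⁻] = s.
Ksp = [Ag⁺]^2[CO₃²⁻] = (0.10)^2s
s = 3.9×10⁻¹² / (0.10)^2 = 3.9×10⁻¹⁰
s = 3.9×10⁻¹⁰ mol L⁻¹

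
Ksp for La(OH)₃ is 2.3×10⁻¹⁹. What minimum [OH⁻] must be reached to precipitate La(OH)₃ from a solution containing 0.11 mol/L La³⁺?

A salt starts to precipitate once the ion product Q reaches its Ksp.
La(OH)₃(s) ⇌ La³⁺(aq) + 3 OH⁻(aq)
Ksp = [La³⁺][OH⁻]^3 = [OH⁻]^3(0.11)
[OH⁻]^3 = 2.3×10⁻¹⁹ / (0.11) = 2.1×10⁻¹⁸
[OH⁻] = 1.3×10⁻⁶ mol/L

1.3×10⁻⁶ M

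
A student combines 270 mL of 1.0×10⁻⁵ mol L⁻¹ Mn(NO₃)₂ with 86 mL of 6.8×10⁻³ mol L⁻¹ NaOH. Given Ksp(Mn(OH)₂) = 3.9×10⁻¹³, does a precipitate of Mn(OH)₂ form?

After mixing, V = 270 mL + 86 mL = 356 mL.
[Mn²⁺] = (1.0×10⁻⁵)(270)/356 = 7.6×10⁻⁶ mol L⁻¹
[OH⁻] = (6.8×10⁻³)(86)/356 = 1.6×10⁻³ mol L⁻¹
Q = [Mn²⁺][OH⁻]^2 = 2.0×10⁻¹¹
Because Q > Ksp (2.0×10⁻¹¹ vs 3.9×10⁻¹³), a precipitate of Mn(OH)₂ forms.

Yes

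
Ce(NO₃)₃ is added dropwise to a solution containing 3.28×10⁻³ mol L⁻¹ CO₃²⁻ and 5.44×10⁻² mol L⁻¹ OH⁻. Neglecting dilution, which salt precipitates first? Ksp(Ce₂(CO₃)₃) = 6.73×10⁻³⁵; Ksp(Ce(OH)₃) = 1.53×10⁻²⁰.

Each salt precipitates once Q = Ksp for that salt.
For Ce₂(CO₃)₃: [Ce³⁺] = (Ksp/[CO₃²⁻]^3)^(1/2) = 4.37×10⁻¹⁴ mol L⁻¹
For Ce(OH)₃: [Ce³⁺] = (Ksp/[OH⁻]^3) = 9.50×10⁻¹⁷ mol L⁻¹
Ce(OH)₃ requires the lower [Ce³⁺], so it precipitates first.

Ce(OH)₃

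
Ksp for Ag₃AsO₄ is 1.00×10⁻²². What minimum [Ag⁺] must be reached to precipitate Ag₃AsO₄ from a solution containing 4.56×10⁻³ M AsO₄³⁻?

2.80×10⁻⁷ M

Precipitation of each salt begins when its ion product equals Ksp.
Ag₃AsO₄(s) ⇌ 3 Ag⁺(aq) + AsO₄³⁻(aq)
Ksp = [Ag⁺]^3[AsO₄³⁻] = [Ag⁺]^3(4.56×10⁻³)
[Ag⁺]^3 = 1.00×10⁻²² / (4.56×10⁻³) = 2.19×10⁻²⁰
[Ag⁺] = 2.80×10⁻⁷ M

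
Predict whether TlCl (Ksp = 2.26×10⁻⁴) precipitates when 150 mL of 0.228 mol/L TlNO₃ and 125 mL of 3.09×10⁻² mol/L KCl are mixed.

Yes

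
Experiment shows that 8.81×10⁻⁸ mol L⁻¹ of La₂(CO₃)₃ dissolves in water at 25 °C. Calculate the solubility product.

Ksp = 5.73×10⁻³⁴

La₂(CO₃)₃(s) ⇌ 2 La³⁺(aq) + 3 CO₃²⁻(aq)
Call the molar solubility s, so that [La³⁺] = 2s and [CO₃²⁻] = 3s.
Ksp = [La³⁺]^2[CO₃²⁻]^3 = (2s)^2 · (3s)^3 = 108s^5
Ksp = 108 × (8.81×10⁻⁸)^5 = 5.73×10⁻³⁴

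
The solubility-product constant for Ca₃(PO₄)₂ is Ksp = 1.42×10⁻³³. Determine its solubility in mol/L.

1.06×10⁻⁷ M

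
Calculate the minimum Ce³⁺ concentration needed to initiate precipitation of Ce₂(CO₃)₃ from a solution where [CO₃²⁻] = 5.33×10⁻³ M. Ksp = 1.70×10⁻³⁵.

A salt starts to precipitate once the ion product Q reaches its Ksp.
Ce₂(CO₃)₃(s) ⇌ 2 Ce³⁺(aq) + 3 CO₃²⁻(aq)
Ksp = [Ce³⁺]^2[CO₃²⁻]^3 = [Ce³⁺]^2(5.33×10⁻³)^3
[Ce³⁺]^2 = 1.70×10⁻³⁵ / (5.33×10⁻³)^3 = 1.12×10⁻²⁸
[Ce³⁺] = 1.06×10⁻¹⁴ M

1.06×10⁻¹⁴ M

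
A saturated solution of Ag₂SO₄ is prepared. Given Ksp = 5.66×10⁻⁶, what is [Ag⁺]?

Ag₂SO₄(s) ⇌ 2 Ag⁺(aq) + SO₄²⁻(aq)
Let s be the molar solubility. Then [Ag⁺] = 2s and [SO₄²⁻] = s.
Ksp = [Ag⁺]^2[SO₄²⁻] = (2s)^2 · s = 4s^3 = 5.66×10⁻⁶
s = 1.12×10⁻² M
[Ag⁺] = 2s = 2.25×10⁻² M

2.25×10⁻² M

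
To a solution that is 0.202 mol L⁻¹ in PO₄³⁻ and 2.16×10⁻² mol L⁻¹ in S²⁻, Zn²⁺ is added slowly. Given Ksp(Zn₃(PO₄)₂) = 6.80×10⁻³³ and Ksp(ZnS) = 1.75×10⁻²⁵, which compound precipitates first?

The threshold for precipitation is Q = Ksp.
For Zn₃(PO₄)₂: [Zn²⁺] = (Ksp/[PO₄³⁻]^2)^(1/3) = 5.50×10⁻¹¹ mol L⁻¹
For ZnS: [Zn²⁺] = (Ksp/[S²⁻]) = 8.10×10⁻²⁴ mol L⁻¹
The smaller threshold [Zn²⁺] is reached first, so ZnS precipitates first.

ZnS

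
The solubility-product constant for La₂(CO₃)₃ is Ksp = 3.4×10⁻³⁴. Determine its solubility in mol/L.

7.9×10⁻⁸ M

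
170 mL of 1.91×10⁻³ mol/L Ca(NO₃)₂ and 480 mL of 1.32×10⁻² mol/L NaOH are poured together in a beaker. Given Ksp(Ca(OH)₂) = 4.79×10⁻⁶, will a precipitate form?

No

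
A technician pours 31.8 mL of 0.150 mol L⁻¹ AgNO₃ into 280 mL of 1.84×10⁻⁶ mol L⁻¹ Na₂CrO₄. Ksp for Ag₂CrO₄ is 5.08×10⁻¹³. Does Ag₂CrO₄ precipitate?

Yes

Total volume after mixing = 31.8 + 280 = 311.8 mL.
[Ag⁺] = (0.150)(31.8)/311.8 = 1.53×10⁻² mol L⁻¹
[CrO₄²⁻] = (1.84×10⁻⁶)(280)/311.8 = 1.65×10⁻⁶ mol L⁻¹
Q = [Ag⁺]^2[CrO₄²⁻] = 3.87×10⁻¹⁰
Q = 3.87×10⁻¹⁰ > Ksp = 5.08×10⁻¹³, so the solution is supersaturated and Ag₂CrO₄ precipitates.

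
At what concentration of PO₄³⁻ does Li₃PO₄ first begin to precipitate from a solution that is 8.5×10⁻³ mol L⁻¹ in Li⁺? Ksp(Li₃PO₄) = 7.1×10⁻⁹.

Precipitation of each salt begins when its ion product equals Ksp.
Li₃PO₄(s) ⇌ 3 Li⁺(aq) + PO₄³⁻(aq)
Ksp = [Li⁺]^3[PO₄³⁻] = [PO₄³⁻](8.5×10⁻³)^3
[PO₄³⁻] = 7.1×10⁻⁹ / (8.5×10⁻³)^3 = 1.2×10⁻²
[PO₄³⁻] = 1.2×10⁻² mol L⁻¹

1.2×10⁻² M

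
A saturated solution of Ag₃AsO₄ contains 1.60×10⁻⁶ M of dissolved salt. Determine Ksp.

Ag₃AsO₄(s) ⇌ 3 Ag⁺(aq) + AsO₄³⁻(aq)
Call the molar solubility s, so that [Ag⁺] = 3s and [AsO₄³⁻] = s.
Ksp = [Ag⁺]^3[AsO₄³⁻] = (3s)^3 · s = 27s^4
Ksp = 27 × (1.60×10⁻⁶)^4 = 1.77×10⁻²²

Ksp = 1.77×10⁻²²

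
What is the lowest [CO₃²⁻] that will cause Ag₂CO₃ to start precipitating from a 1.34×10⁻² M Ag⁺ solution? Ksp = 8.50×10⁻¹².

4.73×10⁻⁸ M

The threshold for precipitation is Q = Ksp.
Ag₂CO₃(s) ⇌ 2 Ag⁺(aq) + CO₃²⁻(aq)
Ksp = [Ag⁺]^2[CO₃²⁻] = [CO₃²⁻](1.34×10⁻²)^2
[CO₃²⁻] = 8.50×10⁻¹² / (1.34×10⁻²)^2 = 4.73×10⁻⁸
[CO₃²⁻] = 4.73×10⁻⁸ M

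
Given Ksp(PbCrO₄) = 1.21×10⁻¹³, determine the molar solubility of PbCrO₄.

PbCrO₄(s) ⇌ Pb²⁺(aq) + CrO₄²⁻(aq)
Let s be the molar solubility. Then [Pb²⁺] = s and [CrO₄²⁻] = s.
Ksp = [Pb²⁺][CrO₄²⁻] = s · s = s^2
s^2 = 1.21×10⁻¹³
s = (1.21×10⁻¹³)^(1/2) = 3.48×10⁻⁷ mol L⁻¹

3.48×10⁻⁷ M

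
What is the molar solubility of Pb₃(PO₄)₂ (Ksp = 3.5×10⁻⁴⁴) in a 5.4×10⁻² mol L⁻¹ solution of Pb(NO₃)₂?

Pb₃(PO₄)₂(s) ⇌ 3 Pb²⁺(aq) + 2 PO₄³⁻(aq)
With Pb²⁺ already at 5.4×10⁻² mol L⁻¹ and s small, take [Pb²⁺] ≈ 5.4×10⁻² mol L⁻¹ and [PO₄³⁻] = 2s.
Ksp = [Pb²⁺]^3[PO₄³⁻]^2 = (5.4×10⁻²)^3(2s)^2
(2s)^2 = 3.5×10⁻⁴⁴ / (5.4×10⁻²)^3 = 2.2×10⁻⁴⁰
s = 7.5×10⁻²¹ mol L⁻¹

7.5×10⁻²¹ M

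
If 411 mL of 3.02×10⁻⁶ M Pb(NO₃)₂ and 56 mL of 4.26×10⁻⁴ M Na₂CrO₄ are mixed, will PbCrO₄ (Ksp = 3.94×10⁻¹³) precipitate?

The combined volume is 467 mL.
[Pb²⁺] = (3.02×10⁻⁶)(411)/467 = 2.66×10⁻⁶ M
[CrO₄²⁻] = (4.26×10⁻⁴)(56)/467 = 5.11×10⁻⁵ M
Q = [Pb²⁺][CrO₄²⁻] = 1.36×10⁻¹⁰
Because Q > Ksp (1.36×10⁻¹⁰ vs 3.94×10⁻¹³), a precipitate of PbCrO₄ forms.

Yes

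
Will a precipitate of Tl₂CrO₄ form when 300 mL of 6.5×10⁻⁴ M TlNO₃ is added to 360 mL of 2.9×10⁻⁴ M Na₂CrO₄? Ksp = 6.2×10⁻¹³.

Yes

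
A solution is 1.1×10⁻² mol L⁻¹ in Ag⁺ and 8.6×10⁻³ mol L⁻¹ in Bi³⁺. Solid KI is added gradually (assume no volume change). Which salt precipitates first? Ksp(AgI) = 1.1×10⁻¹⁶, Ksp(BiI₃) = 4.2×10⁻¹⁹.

Each salt precipitates once Q = Ksp for that salt.
For AgI: [I⁻] = (Ksp/[Ag⁺]) = 1.0×10⁻¹⁴ mol L⁻¹
For BiI₃: [I⁻] = (Ksp/[Bi³⁺])^(1/3) = 3.7×10⁻⁶ mol L⁻¹
AgI requires the lower [I⁻], so it precipitates first.

AgI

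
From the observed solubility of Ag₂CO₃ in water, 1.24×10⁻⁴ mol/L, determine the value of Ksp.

Ag₂CO₃(s) ⇌ 2 Ag⁺(aq) + CO₃²⁻(aq)
For each mole of Ag₂CO₃ that dissolves per liter, [Ag⁺] = 2s and [CO₃²⁻] = s; let s denote this solubility.
Ksp = [Ag⁺]^2[CO₃²⁻] = (2s)^2 · s = 4s^3
Ksp = 4 × (1.24×10⁻⁴)^3 = 7.63×10⁻¹²

Ksp = 7.63×10⁻¹²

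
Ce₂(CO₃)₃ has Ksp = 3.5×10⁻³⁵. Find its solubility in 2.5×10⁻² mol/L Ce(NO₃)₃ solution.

1.3×10⁻¹¹ M

Ce₂(CO₃)₃(s) ⇌ 2 Ce³⁺(aq) + 3 CO₃²⁻(aq)
The solution already contains Ce³⁺ at 2.5×10⁻² mol/L. Let s be the molar solubility of Ce₂(CO₃)₃.
[Ce³⁺] ≈ 2.5×10⁻² mol/L (common ion dominates); [CO₃²⁻] = 3s.
Ksp = [Ce³⁺]^2[CO₃²⁻]^3 = (2.5×10⁻²)^2(3s)^3
(3s)^3 = 3.5×10⁻³⁵ / (2.5×10⁻²)^2 = 5.6×10⁻³²
s = 1.3×10⁻¹¹ mol/L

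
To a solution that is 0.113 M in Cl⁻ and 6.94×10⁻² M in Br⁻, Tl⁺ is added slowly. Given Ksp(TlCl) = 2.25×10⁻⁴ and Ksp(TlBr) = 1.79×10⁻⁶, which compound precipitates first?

TlBr

Precipitation begins when Q = Ksp.
For TlCl: [Tl⁺] = (Ksp/[Cl⁻]) = 1.99×10⁻³ M
For TlBr: [Tl⁺] = (Ksp/[Br⁻]) = 2.58×10⁻⁵ M
The smaller threshold [Tl⁺] is reached first, so TlBr precipitates first.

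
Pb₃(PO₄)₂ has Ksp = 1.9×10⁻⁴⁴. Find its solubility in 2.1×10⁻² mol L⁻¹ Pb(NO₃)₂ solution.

2.3×10⁻²⁰ M

Pb₃(PO₄)₂(s) ⇌ 3 Pb²⁺(aq) + 2 PO₄³⁻(aq)
The solution already contains Pb²⁺ at 2.1×10⁻² mol L⁻¹. Let s be the molar solubility of Pb₃(PO₄)₂.
[Pb²⁺] ≈ 2.1×10⁻² mol L⁻¹ (common ion dominates); [PO₄³⁻] = 2s.
Ksp = [Pb²⁺]^3[PO₄³⁻]^2 = (2.1×10⁻²)^3(2s)^2
(2s)^2 = 1.9×10⁻⁴⁴ / (2.1×10⁻²)^3 = 2.1×10⁻³⁹
s = 2.3×10⁻²⁰ mol L⁻¹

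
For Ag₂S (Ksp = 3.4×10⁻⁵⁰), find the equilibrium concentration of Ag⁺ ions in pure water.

4.1×10⁻¹⁷ M

Ag₂S(s) ⇌ 2 Ag⁺(aq) + S²⁻(aq)
Call the molar solubility s, so that [Ag⁺] = 2s and [S²⁻] = s.
Ksp = [Ag⁺]^2[S²⁻] = (2s)^2 · s = 4s^3 = 3.4×10⁻⁵⁰
s = 2.0×10⁻¹⁷ M
[Ag⁺] = 2s = 4.1×10⁻¹⁷ M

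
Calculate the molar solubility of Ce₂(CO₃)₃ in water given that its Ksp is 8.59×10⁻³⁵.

6.03×10⁻⁸ M

Ce₂(CO₃)₃(s) ⇌ 2 Ce³⁺(aq) + 3 CO₃²⁻(aq)
If s mol/L of Ce₂(CO₃)₃ dissolves, [Ce³⁺] = 2s and [CO₃²⁻] = 3s.
Ksp = [Ce³⁺]^2[CO₃²⁻]^3 = (2s)^2 · (3s)^3 = 108s^5
108s^5 = 8.59×10⁻³⁵  ⇒  s^5 = 7.95×10⁻³⁷
Taking the 5th root, s = 6.03×10⁻⁸ mol/L.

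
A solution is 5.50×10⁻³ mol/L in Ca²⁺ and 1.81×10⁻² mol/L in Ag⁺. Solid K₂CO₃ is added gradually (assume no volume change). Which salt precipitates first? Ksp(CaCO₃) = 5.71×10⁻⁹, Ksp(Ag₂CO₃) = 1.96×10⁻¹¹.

Ag₂CO₃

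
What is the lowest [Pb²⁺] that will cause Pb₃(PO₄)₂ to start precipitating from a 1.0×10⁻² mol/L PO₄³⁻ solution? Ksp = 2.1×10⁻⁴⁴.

Each salt precipitates once Q = Ksp for that salt.
Pb₃(PO₄)₂(s) ⇌ 3 Pb²⁺(aq) + 2 PO₄³⁻(aq)
Ksp = [Pb²⁺]^3[PO₄³⁻]^2 = [Pb²⁺]^3(1.0×10⁻²)^2
[Pb²⁺]^3 = 2.1×10⁻⁴⁴ / (1.0×10⁻²)^2 = 2.1×10⁻⁴⁰
[Pb²⁺] = 5.9×10⁻¹⁴ mol/L

5.9×10⁻¹⁴ M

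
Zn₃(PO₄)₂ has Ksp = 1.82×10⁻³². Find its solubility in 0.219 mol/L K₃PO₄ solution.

2.41×10⁻¹¹ M

Zn₃(PO₄)₂(s) ⇌ 3 Zn²⁺(aq) + 2 PO₄³⁻(aq)
The solution already contains PO₄³⁻ at 0.219 mol/L. Let s be the molar solubility of Zn₃(PO₄)₂.
[PO₄³⁻] ≈ 0.219 mol/L (common ion dominates); [Zn²⁺] = 3s.
Ksp = [Zn²⁺]^3[PO₄³⁻]^2 = (3s)^3(0.219)^2
(3s)^3 = 1.82×10⁻³² / (0.219)^2 = 3.79×10⁻³¹
s = 2.41×10⁻¹¹ mol/L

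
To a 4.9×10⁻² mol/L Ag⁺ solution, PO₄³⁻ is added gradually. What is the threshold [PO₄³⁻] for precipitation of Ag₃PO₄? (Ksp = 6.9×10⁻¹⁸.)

A salt starts to precipitate once the ion product Q reaches its Ksp.
Ag₃PO₄(s) ⇌ 3 Ag⁺(aq) + PO₄³⁻(aq)
Ksp = [Ag⁺]^3[PO₄³⁻] = [PO₄³⁻](4.9×10⁻²)^3
[PO₄³⁻] = 6.9×10⁻¹⁸ / (4.9×10⁻²)^3 = 5.9×10⁻¹⁴
[PO₄³⁻] = 5.9×10⁻¹⁴ mol/L

5.9×10⁻¹⁴ M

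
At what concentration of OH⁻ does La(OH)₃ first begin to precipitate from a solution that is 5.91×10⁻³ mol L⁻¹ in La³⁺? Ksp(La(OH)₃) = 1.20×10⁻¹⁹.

Each salt precipitates once Q = Ksp for that salt.
La(OH)₃(s) ⇌ La³⁺(aq) + 3 OH⁻(aq)
Ksp = [La³⁺][OH⁻]^3 = [OH⁻]^3(5.91×10⁻³)
[OH⁻]^3 = 1.20×10⁻¹⁹ / (5.91×10⁻³) = 2.03×10⁻¹⁷
[OH⁻] = 2.73×10⁻⁶ mol L⁻¹

2.73×10⁻⁶ M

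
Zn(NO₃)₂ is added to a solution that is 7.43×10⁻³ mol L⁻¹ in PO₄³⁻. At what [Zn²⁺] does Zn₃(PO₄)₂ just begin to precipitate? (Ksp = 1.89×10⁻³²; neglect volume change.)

Precipitation of each salt begins when its ion product equals Ksp.
Zn₃(PO₄)₂(s) ⇌ 3 Zn²⁺(aq) + 2 PO₄³⁻(aq)
Ksp = [Zn²⁺]^3[PO₄³⁻]^2 = [Zn²⁺]^3(7.43×10⁻³)^2
[Zn²⁺]^3 = 1.89×10⁻³² / (7.43×10⁻³)^2 = 3.42×10⁻²⁸
[Zn²⁺] = 7.00×10⁻¹⁰ mol L⁻¹

7.00×10⁻¹⁰ M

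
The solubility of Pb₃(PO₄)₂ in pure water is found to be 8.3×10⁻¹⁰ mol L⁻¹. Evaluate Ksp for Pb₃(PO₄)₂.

Ksp = 4.3×10⁻⁴⁴

Pb₃(PO₄)₂(s) ⇌ 3 Pb²⁺(aq) + 2 PO₄³⁻(aq)
If s mol/L of Pb₃(PO₄)₂ dissolves, [Pb²⁺] = 3s and [PO₄³⁻] = 2s.
Ksp = [Pb²⁺]^3[PO₄³⁻]^2 = (3s)^3 · (2s)^2 = 108s^5
Ksp = 108 × (8.3×10⁻¹⁰)^5 = 4.3×10⁻⁴⁴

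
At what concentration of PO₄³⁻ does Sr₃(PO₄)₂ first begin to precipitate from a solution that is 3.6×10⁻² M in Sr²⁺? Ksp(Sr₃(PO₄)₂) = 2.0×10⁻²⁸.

2.1×10⁻¹² M

Each salt precipitates once Q = Ksp for that salt.
Sr₃(PO₄)₂(s) ⇌ 3 Sr²⁺(aq) + 2 PO₄³⁻(aq)
Ksp = [Sr²⁺]^3[PO₄³⁻]^2 = [PO₄³⁻]^2(3.6×10⁻²)^3
[PO₄³⁻]^2 = 2.0×10⁻²⁸ / (3.6×10⁻²)^3 = 4.3×10⁻²⁴
[PO₄³⁻] = 2.1×10⁻¹² M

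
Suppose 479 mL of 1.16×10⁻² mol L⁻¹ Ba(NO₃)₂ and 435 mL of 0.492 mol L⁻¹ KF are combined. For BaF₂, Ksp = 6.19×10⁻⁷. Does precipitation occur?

Yes

After mixing, V = 479 mL + 435 mL = 914 mL.
[Ba²⁺] = (1.16×10⁻²)(479)/914 = 6.08×10⁻³ mol L⁻¹
[F⁻] = (0.492)(435)/914 = 0.234 mol L⁻¹
Q = [Ba²⁺][F⁻]^2 = 3.33×10⁻⁴
Because Q > Ksp (3.33×10⁻⁴ vs 6.19×10⁻⁷), a precipitate of BaF₂ forms.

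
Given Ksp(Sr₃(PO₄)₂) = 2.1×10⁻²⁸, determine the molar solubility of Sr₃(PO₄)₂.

1.1×10⁻⁶ M

Sr₃(PO₄)₂(s) ⇌ 3 Sr²⁺(aq) + 2 PO₄³⁻(aq)
If s mol/L of Sr₃(PO₄)₂ dissolves, [Sr²⁺] = 3s and [PO₄³⁻] = 2s.
Ksp = [Sr²⁺]^3[PO₄³⁻]^2 = (3s)^3 · (2s)^2 = 108s^5
108s^5 = 2.1×10⁻²⁸  ⇒  s^5 = 1.9×10⁻³⁰
s = (1.9×10⁻³⁰)^(1/5) = 1.1×10⁻⁶ mol/L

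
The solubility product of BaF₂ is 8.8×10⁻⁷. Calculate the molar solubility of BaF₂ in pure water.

6.0×10⁻³ M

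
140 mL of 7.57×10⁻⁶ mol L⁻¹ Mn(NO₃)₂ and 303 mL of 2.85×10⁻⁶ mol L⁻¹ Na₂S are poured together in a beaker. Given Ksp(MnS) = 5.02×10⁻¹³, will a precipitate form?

Yes

The combined volume is 443 mL.
[Mn²⁺] = (7.57×10⁻⁶)(140)/443 = 2.39×10⁻⁶ mol L⁻¹
[S²⁻] = (2.85×10⁻⁶)(303)/443 = 1.95×10⁻⁶ mol L⁻¹
Q = [Mn²⁺][S²⁻] = 4.66×10⁻¹²
Q = 4.66×10⁻¹² > Ksp = 5.02×10⁻¹³, so the solution is supersaturated and MnS precipitates.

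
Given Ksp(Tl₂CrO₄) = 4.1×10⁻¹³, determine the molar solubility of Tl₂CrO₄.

4.7×10⁻⁵ M

Tl₂CrO₄(s) ⇌ 2 Tl⁺(aq) + CrO₄²⁻(aq)
Call the molar solubility s, so that [Tl⁺] = 2s and [CrO₄²⁻] = s.
Ksp = [Tl⁺]^2[CrO₄²⁻] = (2s)^2 · s = 4s^3
4s^3 = 4.1×10⁻¹³  ⇒  s^3 = 1.0×10⁻¹³
s = 4.7×10⁻⁵ mol L⁻¹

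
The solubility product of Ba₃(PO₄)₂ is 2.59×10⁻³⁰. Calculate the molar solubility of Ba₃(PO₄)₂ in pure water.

Ba₃(PO₄)₂(s) ⇌ 3 Ba²⁺(aq) + 2 PO₄³⁻(aq)
For each mole of Ba₃(PO₄)₂ that dissolves per liter, [Ba²⁺] = 3s and [PO₄³⁻] = 2s; let s denote this solubility.
Ksp = [Ba²⁺]^3[PO₄³⁻]^2 = (3s)^3 · (2s)^2 = 108s^5
108s^5 = 2.59×10⁻³⁰  ⇒  s^5 = 2.40×10⁻³²
s = (2.40×10⁻³²)^(1/5) = 4.74×10⁻⁷ M

4.74×10⁻⁷ M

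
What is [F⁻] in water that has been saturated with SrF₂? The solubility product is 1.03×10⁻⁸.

2.74×10⁻³ M

SrF₂(s) ⇌ Sr²⁺(aq) + 2 F⁻(aq)
Let s be the molar solubility. Then [Sr²⁺] = s and [F⁻] = 2s.
Ksp = [Sr²⁺][F⁻]^2 = s · (2s)^2 = 4s^3 = 1.03×10⁻⁸
s = 1.37×10⁻³ mol L⁻¹
[F⁻] = 2s = 2.74×10⁻³ mol L⁻¹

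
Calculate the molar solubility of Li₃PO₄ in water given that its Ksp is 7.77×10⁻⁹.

Li₃PO₄(s) ⇌ 3 Li⁺(aq) + PO₄³⁻(aq)
Call the molar solubility s, so that [Li⁺] = 3s and [PO₄³⁻] = s.
Ksp = [Li⁺]^3[PO₄³⁻] = (3s)^3 · s = 27s^4
27s^4 = 7.77×10⁻⁹  ⇒  s^4 = 2.88×10⁻¹⁰
Taking the 4th root, s = 4.12×10⁻³ mol/L.

4.12×10⁻³ M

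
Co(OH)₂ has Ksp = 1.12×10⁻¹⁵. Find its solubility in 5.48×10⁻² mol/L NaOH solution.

Co(OH)₂(s) ⇌ Co²⁺(aq) + 2 OH⁻(aq)
With OH⁻ already at 5.48×10⁻² mol/L and s small, take [OH⁻] ≈ 5.48×10⁻² mol/L and [Co²⁺] = s.
Ksp = [Co²⁺][OH⁻]^2 = s(5.48×10⁻²)^2
s = 1.12×10⁻¹⁵ / (5.48×10⁻²)^2 = 3.73×10⁻¹³
s = 3.73×10⁻¹³ mol/L

3.73×10⁻¹³ M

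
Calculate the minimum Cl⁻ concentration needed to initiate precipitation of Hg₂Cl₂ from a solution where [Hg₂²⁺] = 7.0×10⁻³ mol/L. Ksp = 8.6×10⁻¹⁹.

1.1×10⁻⁸ M

Each salt precipitates once Q = Ksp for that salt.
Hg₂Cl₂(s) ⇌ Hg₂²⁺(aq) + 2 Cl⁻(aq)
Ksp = [Hg₂²⁺][Cl⁻]^2 = [Cl⁻]^2(7.0×10⁻³)
[Cl⁻]^2 = 8.6×10⁻¹⁹ / (7.0×10⁻³) = 1.2×10⁻¹⁶
[Cl⁻] = 1.1×10⁻⁸ mol/L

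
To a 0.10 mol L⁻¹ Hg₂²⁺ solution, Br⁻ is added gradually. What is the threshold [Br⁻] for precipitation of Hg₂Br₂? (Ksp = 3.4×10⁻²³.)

Precipitation begins when Q = Ksp.
Hg₂Br₂(s) ⇌ Hg₂²⁺(aq) + 2 Br⁻(aq)
Ksp = [Hg₂²⁺][Br⁻]^2 = [Br⁻]^2(0.10)
[Br⁻]^2 = 3.4×10⁻²³ / (0.10) = 3.4×10⁻²²
[Br⁻] = 1.8×10⁻¹¹ mol L⁻¹

1.8×10⁻¹¹ M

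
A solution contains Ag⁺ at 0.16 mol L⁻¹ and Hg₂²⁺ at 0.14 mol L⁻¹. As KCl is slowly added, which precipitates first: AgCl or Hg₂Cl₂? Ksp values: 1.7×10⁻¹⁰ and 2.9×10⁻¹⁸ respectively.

AgCl

A salt starts to precipitate once the ion product Q reaches its Ksp.
For AgCl: [Cl⁻] = (Ksp/[Ag⁺]) = 1.1×10⁻⁹ mol L⁻¹
For Hg₂Cl₂: [Cl⁻] = (Ksp/[Hg₂²⁺])^(1/2) = 4.6×10⁻⁹ mol L⁻¹
The smaller threshold [Cl⁻] is reached first, so AgCl precipitates first.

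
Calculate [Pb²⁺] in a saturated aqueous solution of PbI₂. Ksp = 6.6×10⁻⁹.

PbI₂(s) ⇌ Pb²⁺(aq) + 2 I⁻(aq)
With molar solubility s: [Pb²⁺] = s, [I⁻] = 2s.
Ksp = [Pb²⁺][I⁻]^2 = s · (2s)^2 = 4s^3 = 6.6×10⁻⁹
s = 1.2×10⁻³ mol/L
[Pb²⁺] = s = 1.2×10⁻³ mol/L

1.2×10⁻³ M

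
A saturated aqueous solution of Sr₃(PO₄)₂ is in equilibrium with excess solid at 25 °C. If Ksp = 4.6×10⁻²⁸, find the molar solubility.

Sr₃(PO₄)₂(s) ⇌ 3 Sr²⁺(aq) + 2 PO₄³⁻(aq)
Let s be the molar solubility. Then [Sr²⁺] = 3s and [PO₄³⁻] = 2s.
Ksp = [Sr²⁺]^3[PO₄³⁻]^2 = (3s)^3 · (2s)^2 = 108s^5
108s^5 = 4.6×10⁻²⁸  ⇒  s^5 = 4.3×10⁻³⁰
s = 1.3×10⁻⁶ M

1.3×10⁻⁶ M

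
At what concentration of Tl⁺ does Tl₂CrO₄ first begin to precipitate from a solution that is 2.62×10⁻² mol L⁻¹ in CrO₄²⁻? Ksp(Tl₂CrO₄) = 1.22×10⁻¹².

The threshold for precipitation is Q = Ksp.
Tl₂CrO₄(s) ⇌ 2 Tl⁺(aq) + CrO₄²⁻(aq)
Ksp = [Tl⁺]^2[CrO₄²⁻] = [Tl⁺]^2(2.62×10⁻²)
[Tl⁺]^2 = 1.22×10⁻¹² / (2.62×10⁻²) = 4.66×10⁻¹¹
[Tl⁺] = 6.82×10⁻⁶ mol L⁻¹

6.82×10⁻⁶ M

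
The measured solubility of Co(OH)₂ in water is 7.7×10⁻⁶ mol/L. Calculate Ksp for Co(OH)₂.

Co(OH)₂(s) ⇌ Co²⁺(aq) + 2 OH⁻(aq)
For each mole of Co(OH)₂ that dissolves per liter, [Co²⁺] = s and [OH⁻] = 2s; let s denote this solubility.
Ksp = [Co²⁺][OH⁻]^2 = s · (2s)^2 = 4s^3
Ksp = 4 × (7.7×10⁻⁶)^3 = 1.8×10⁻¹⁵

Ksp = 1.8×10⁻¹⁵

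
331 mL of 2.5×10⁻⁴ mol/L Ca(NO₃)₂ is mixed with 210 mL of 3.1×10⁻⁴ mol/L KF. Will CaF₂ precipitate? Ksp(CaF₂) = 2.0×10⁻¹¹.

After mixing, V = 331 mL + 210 mL = 541 mL.
[Ca²⁺] = (2.5×10⁻⁴)(331)/541 = 1.5×10⁻⁴ mol/L
[F⁻] = (3.1×10⁻⁴)(210)/541 = 1.2×10⁻⁴ mol/L
Q = [Ca²⁺][F⁻]^2 = 2.2×10⁻¹²
Q < Ksp (2.2×10⁻¹² vs 2.0×10⁻¹¹); the solution remains unsaturated and no precipitate forms.

No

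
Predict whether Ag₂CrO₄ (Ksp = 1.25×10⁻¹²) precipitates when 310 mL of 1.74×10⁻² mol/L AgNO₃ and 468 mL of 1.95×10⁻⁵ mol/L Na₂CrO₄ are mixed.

Total volume after mixing = 310 + 468 = 778 mL.
[Ag⁺] = (1.74×10⁻²)(310)/778 = 6.93×10⁻³ mol/L
[CrO₄²⁻] = (1.95×10⁻⁵)(468)/778 = 1.17×10⁻⁵ mol/L
Q = [Ag⁺]^2[CrO₄²⁻] = 5.64×10⁻¹⁰
Since Q (5.64×10⁻¹⁰) exceeds Ksp (1.25×10⁻¹²), Ag₂CrO₄ will precipitate.

Yes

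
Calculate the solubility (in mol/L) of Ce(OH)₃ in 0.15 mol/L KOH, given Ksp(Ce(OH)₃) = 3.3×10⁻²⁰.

Ce(OH)₃(s) ⇌ Ce³⁺(aq) + 3 OH⁻(aq)
The solution already contains OH⁻ at 0.15 mol/L. Let s be the molar solubility of Ce(OH)₃.
[OH⁻] ≈ 0.15 mol/L (common ion dominates); [Ce³⁺] = s.
Ksp = [Ce³⁺][OH⁻]^3 = s(0.15)^3
s = 3.3×10⁻²⁰ / (0.15)^3 = 9.8×10⁻¹⁸
s = 9.8×10⁻¹⁸ mol/L

9.8×10⁻¹⁸ M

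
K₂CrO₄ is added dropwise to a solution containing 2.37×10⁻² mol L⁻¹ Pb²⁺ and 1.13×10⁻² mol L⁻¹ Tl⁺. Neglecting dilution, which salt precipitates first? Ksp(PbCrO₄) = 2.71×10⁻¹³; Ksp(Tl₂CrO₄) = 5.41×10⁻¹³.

PbCrO₄

Precipitation begins when Q = Ksp.
For PbCrO₄: [CrO₄²⁻] = (Ksp/[Pb²⁺]) = 1.14×10⁻¹¹ mol L⁻¹
For Tl₂CrO₄: [CrO₄²⁻] = (Ksp/[Tl⁺]^2) = 4.24×10⁻⁹ mol L⁻¹
PbCrO₄ requires the lower [CrO₄²⁻], so it precipitates first.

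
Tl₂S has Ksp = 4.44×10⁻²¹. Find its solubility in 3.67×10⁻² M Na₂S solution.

Tl₂S(s) ⇌ 2 Tl⁺(aq) + S²⁻(aq)
With S²⁻ already at 3.67×10⁻² M and s small, take [S²⁻] ≈ 3.67×10⁻² M and [Tl⁺] = 2s.
Ksp = [Tl⁺]^2[S²⁻] = (2s)^2(3.67×10⁻²)
(2s)^2 = 4.44×10⁻²¹ / (3.67×10⁻²) = 1.21×10⁻¹⁹
s = 1.74×10⁻¹⁰ M

1.74×10⁻¹⁰ M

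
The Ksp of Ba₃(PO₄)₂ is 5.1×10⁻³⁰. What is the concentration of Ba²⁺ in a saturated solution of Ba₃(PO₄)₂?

1.6×10⁻⁶ M

Ba₃(PO₄)₂(s) ⇌ 3 Ba²⁺(aq) + 2 PO₄³⁻(aq)
With molar solubility s: [Ba²⁺] = 3s, [PO₄³⁻] = 2s.
Ksp = [Ba²⁺]^3[PO₄³⁻]^2 = (3s)^3 · (2s)^2 = 108s^5 = 5.1×10⁻³⁰
s = 5.4×10⁻⁷ M
[Ba²⁺] = 3s = 1.6×10⁻⁶ M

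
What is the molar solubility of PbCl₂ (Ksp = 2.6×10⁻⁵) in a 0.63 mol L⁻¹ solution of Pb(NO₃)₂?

3.2×10⁻³ M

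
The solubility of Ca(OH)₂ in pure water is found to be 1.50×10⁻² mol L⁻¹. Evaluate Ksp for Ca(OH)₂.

Ca(OH)₂(s) ⇌ Ca²⁺(aq) + 2 OH⁻(aq)
If s mol/L of Ca(OH)₂ dissolves, [Ca²⁺] = s and [OH⁻] = 2s.
Ksp = [Ca²⁺][OH⁻]^2 = s · (2s)^2 = 4s^3
Ksp = 4 × (1.50×10⁻²)^3 = 1.35×10⁻⁵

Ksp = 1.35×10⁻⁵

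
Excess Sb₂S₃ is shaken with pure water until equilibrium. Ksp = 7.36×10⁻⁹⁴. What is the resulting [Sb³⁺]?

Sb₂S₃(s) ⇌ 2 Sb³⁺(aq) + 3 S²⁻(aq)
Let s be the molar solubility. Then [Sb³⁺] = 2s and [S²⁻] = 3s.
Ksp = [Sb³⁺]^2[S²⁻]^3 = (2s)^2 · (3s)^3 = 108s^5 = 7.36×10⁻⁹⁴
s = 9.26×10⁻²⁰ mol/L
[Sb³⁺] = 2s = 1.85×10⁻¹⁹ mol/L

1.85×10⁻¹⁹ M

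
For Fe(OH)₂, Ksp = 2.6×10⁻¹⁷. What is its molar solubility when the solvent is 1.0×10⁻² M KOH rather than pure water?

2.6×10⁻¹³ M

Fe(OH)₂(s) ⇌ Fe²⁺(aq) + 2 OH⁻(aq)
Let s be the solubility of Fe(OH)₂ here. The common ion gives [OH⁻] ≈ 1.0×10⁻² M, and [Fe²⁺] = s.
Ksp = [Fe²⁺][OH⁻]^2 = s(1.0×10⁻²)^2
s = 2.6×10⁻¹⁷ / (1.0×10⁻²)^2 = 2.6×10⁻¹³
s = 2.6×10⁻¹³ M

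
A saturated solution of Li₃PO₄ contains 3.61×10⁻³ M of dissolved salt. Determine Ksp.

Li₃PO₄(s) ⇌ 3 Li⁺(aq) + PO₄³⁻(aq)
Let s be the molar solubility. Then [Li⁺] = 3s and [PO₄³⁻] = s.
Ksp = [Li⁺]^3[PO₄³⁻] = (3s)^3 · s = 27s^4
Ksp = 27 × (3.61×10⁻³)^4 = 4.59×10⁻⁹

Ksp = 4.59×10⁻⁹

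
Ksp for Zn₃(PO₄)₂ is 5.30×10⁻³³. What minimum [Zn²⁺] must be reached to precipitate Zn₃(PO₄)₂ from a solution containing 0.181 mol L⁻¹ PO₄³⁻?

5.45×10⁻¹¹ M

Precipitation of each salt begins when its ion product equals Ksp.
Zn₃(PO₄)₂(s) ⇌ 3 Zn²⁺(aq) + 2 PO₄³⁻(aq)
Ksp = [Zn²⁺]^3[PO₄³⁻]^2 = [Zn²⁺]^3(0.181)^2
[Zn²⁺]^3 = 5.30×10⁻³³ / (0.181)^2 = 1.62×10⁻³¹
[Zn²⁺] = 5.45×10⁻¹¹ mol L⁻¹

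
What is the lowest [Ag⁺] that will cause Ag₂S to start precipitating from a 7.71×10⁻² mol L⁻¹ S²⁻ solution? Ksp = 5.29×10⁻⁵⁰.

Precipitation of each salt begins when its ion product equals Ksp.
Ag₂S(s) ⇌ 2 Ag⁺(aq) + S²⁻(aq)
Ksp = [Ag⁺]^2[S²⁻] = [Ag⁺]^2(7.71×10⁻²)
[Ag⁺]^2 = 5.29×10⁻⁵⁰ / (7.71×10⁻²) = 6.86×10⁻⁴⁹
[Ag⁺] = 8.28×10⁻²⁵ mol L⁻¹

8.28×10⁻²⁵ M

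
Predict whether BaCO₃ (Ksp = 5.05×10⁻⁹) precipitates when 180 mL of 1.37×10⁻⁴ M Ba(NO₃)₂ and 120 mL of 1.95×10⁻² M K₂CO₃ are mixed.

After mixing, V = 180 mL + 120 mL = 300 mL.
[Ba²⁺] = (1.37×10⁻⁴)(180)/300 = 8.22×10⁻⁵ M
[CO₃²⁻] = (1.95×10⁻²)(120)/300 = 7.80×10⁻³ M
Q = [Ba²⁺][CO₃²⁻] = 6.41×10⁻⁷
Q = 6.41×10⁻⁷ > Ksp = 5.05×10⁻⁹, so the solution is supersaturated and BaCO₃ precipitates.

Yes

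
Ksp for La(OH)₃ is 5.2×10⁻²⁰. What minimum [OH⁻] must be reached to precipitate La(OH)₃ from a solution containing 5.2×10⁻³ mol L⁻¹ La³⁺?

2.2×10⁻⁶ M

Each salt precipitates once Q = Ksp for that salt.
La(OH)₃(s) ⇌ La³⁺(aq) + 3 OH⁻(aq)
Ksp = [La³⁺][OH⁻]^3 = [OH⁻]^3(5.2×10⁻³)
[OH⁻]^3 = 5.2×10⁻²⁰ / (5.2×10⁻³) = 1.0×10⁻¹⁷
[OH⁻] = 2.2×10⁻⁶ mol L⁻¹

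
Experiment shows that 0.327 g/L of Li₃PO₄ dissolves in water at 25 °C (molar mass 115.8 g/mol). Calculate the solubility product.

Ksp = 1.72×10⁻⁹

Molar solubility s = (0.327 g/L) / (115.8 g/mol) = 2.8238×10⁻³ mol/L
Li₃PO₄(s) ⇌ 3 Li⁺(aq) + PO₄³⁻(aq)
With molar solubility s: [Li⁺] = 3s, [PO₄³⁻] = s.
Ksp = [Li⁺]^3[PO₄³⁻] = (3s)^3 · s = 27s^4
Ksp = 27 × (2.8238×10⁻³)^4 = 1.72×10⁻⁹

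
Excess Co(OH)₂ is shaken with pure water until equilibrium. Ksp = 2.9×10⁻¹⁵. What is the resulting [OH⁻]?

1.8×10⁻⁵ M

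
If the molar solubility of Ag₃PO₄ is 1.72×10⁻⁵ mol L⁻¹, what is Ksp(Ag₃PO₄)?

Ksp = 2.36×10⁻¹⁸

Ag₃PO₄(s) ⇌ 3 Ag⁺(aq) + PO₄³⁻(aq)
Let s be the molar solubility. Then [Ag⁺] = 3s and [PO₄³⁻] = s.
Ksp = [Ag⁺]^3[PO₄³⁻] = (3s)^3 · s = 27s^4
Ksp = 27 × (1.72×10⁻⁵)^4 = 2.36×10⁻¹⁸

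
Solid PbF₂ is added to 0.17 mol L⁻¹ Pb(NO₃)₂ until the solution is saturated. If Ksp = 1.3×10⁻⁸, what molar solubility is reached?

PbF₂(s) ⇌ Pb²⁺(aq) + 2 F⁻(aq)
Pb²⁺ is already present at 0.17 mol L⁻¹. If s mol/L of PbF₂ dissolves, [F⁻] = 2s while [Pb²⁺] ≈ 0.17 mol L⁻¹.
Ksp = [Pb²⁺][F⁻]^2 = (0.17)(2s)^2
(2s)^2 = 1.3×10⁻⁸ / (0.17) = 7.6×10⁻⁸
s = 1.4×10⁻⁴ mol L⁻¹

1.4×10⁻⁴ M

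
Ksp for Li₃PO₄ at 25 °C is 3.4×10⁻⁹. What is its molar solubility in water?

Li₃PO₄(s) ⇌ 3 Li⁺(aq) + PO₄³⁻(aq)
If s mol/L of Li₃PO₄ dissolves, [Li⁺] = 3s and [PO₄³⁻] = s.
Ksp = [Li⁺]^3[PO₄³⁻] = (3s)^3 · s = 27s^4
27s^4 = 3.4×10⁻⁹  ⇒  s^4 = 1.3×10⁻¹⁰
Taking the 4th root, s = 3.3×10⁻³ M.

3.3×10⁻³ M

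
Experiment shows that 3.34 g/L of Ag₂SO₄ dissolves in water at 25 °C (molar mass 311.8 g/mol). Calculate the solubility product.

Ksp = 4.92×10⁻⁶

Molar solubility s = (3.34 g/L) / (311.8 g/mol) = 1.0712×10⁻² mol/L
Ag₂SO₄(s) ⇌ 2 Ag⁺(aq) + SO₄²⁻(aq)
Call the molar solubility s, so that [Ag⁺] = 2s and [SO₄²⁻] = s.
Ksp = [Ag⁺]^2[SO₄²⁻] = (2s)^2 · s = 4s^3
Ksp = 4 × (1.0712×10⁻²)^3 = 4.92×10⁻⁶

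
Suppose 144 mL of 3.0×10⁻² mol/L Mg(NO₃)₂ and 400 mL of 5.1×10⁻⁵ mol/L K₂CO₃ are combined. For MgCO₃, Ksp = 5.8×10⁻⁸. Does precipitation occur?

Total volume after mixing = 144 + 400 = 544 mL.
[Mg²⁺] = (3.0×10⁻²)(144)/544 = 7.9×10⁻³ mol/L
[CO₃²⁻] = (5.1×10⁻⁵)(400)/544 = 3.8×10⁻⁵ mol/L
Q = [Mg²⁺][CO₃²⁻] = 3.0×10⁻⁷
Because Q > Ksp (3.0×10⁻⁷ vs 5.8×10⁻⁸), a precipitate of MgCO₃ forms.

Yes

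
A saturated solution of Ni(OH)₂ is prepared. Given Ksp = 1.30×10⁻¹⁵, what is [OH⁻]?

1.38×10⁻⁵ M

Ni(OH)₂(s) ⇌ Ni²⁺(aq) + 2 OH⁻(aq)
If s mol/L of Ni(OH)₂ dissolves, [Ni²⁺] = s and [OH⁻] = 2s.
Ksp = [Ni²⁺][OH⁻]^2 = s · (2s)^2 = 4s^3 = 1.30×10⁻¹⁵
s = 6.88×10⁻⁶ mol L⁻¹
[OH⁻] = 2s = 1.38×10⁻⁵ mol L⁻¹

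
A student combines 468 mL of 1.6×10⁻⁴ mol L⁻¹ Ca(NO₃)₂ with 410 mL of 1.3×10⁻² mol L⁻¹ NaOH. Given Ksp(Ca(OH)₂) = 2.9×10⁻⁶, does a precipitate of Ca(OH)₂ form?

No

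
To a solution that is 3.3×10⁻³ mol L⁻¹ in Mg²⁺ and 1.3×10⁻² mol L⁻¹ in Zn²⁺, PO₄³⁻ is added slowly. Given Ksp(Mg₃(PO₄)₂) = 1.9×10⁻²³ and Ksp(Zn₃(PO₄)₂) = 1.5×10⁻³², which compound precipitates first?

Zn₃(PO₄)₂

A salt starts to precipitate once the ion product Q reaches its Ksp.
For Mg₃(PO₄)₂: [PO₄³⁻] = (Ksp/[Mg²⁺]^3)^(1/2) = 2.3×10⁻⁸ mol L⁻¹
For Zn₃(PO₄)₂: [PO₄³⁻] = (Ksp/[Zn²⁺]^3)^(1/2) = 8.3×10⁻¹⁴ mol L⁻¹
Since Zn₃(PO₄)₂ needs less PO₄³⁻ to reach saturation, it precipitates first.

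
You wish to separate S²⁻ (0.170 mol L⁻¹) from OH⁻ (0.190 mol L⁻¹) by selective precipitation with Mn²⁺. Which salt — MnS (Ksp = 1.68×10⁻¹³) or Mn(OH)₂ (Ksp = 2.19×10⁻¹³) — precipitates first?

A salt starts to precipitate once the ion product Q reaches its Ksp.
For MnS: [Mn²⁺] = (Ksp/[S²⁻]) = 9.88×10⁻¹³ mol L⁻¹
For Mn(OH)₂: [Mn²⁺] = (Ksp/[OH⁻]^2) = 6.07×10⁻¹² mol L⁻¹
Since MnS needs less Mn²⁺ to reach saturation, it precipitates first.

MnS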